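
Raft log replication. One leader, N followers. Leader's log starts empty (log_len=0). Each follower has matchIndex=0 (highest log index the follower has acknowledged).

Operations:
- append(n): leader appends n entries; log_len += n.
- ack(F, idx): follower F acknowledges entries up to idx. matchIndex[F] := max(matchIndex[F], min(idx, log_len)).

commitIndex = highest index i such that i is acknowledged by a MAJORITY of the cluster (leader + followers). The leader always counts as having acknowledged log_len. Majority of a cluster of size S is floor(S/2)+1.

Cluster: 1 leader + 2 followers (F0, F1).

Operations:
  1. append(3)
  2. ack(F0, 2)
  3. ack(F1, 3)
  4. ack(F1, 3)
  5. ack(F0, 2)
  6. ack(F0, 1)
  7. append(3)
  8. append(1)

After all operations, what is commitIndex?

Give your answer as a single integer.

Answer: 3

Derivation:
Op 1: append 3 -> log_len=3
Op 2: F0 acks idx 2 -> match: F0=2 F1=0; commitIndex=2
Op 3: F1 acks idx 3 -> match: F0=2 F1=3; commitIndex=3
Op 4: F1 acks idx 3 -> match: F0=2 F1=3; commitIndex=3
Op 5: F0 acks idx 2 -> match: F0=2 F1=3; commitIndex=3
Op 6: F0 acks idx 1 -> match: F0=2 F1=3; commitIndex=3
Op 7: append 3 -> log_len=6
Op 8: append 1 -> log_len=7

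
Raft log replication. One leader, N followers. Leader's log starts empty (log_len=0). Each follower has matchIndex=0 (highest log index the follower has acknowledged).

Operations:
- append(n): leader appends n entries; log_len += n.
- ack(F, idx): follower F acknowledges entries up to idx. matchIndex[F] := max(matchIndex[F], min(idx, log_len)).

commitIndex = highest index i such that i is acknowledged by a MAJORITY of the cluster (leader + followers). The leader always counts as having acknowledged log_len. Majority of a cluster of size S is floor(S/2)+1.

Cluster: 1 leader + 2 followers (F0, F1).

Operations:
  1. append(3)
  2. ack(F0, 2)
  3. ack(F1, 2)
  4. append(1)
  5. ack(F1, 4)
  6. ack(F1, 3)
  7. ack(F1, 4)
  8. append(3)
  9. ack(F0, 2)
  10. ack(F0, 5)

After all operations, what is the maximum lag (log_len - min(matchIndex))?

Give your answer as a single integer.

Answer: 3

Derivation:
Op 1: append 3 -> log_len=3
Op 2: F0 acks idx 2 -> match: F0=2 F1=0; commitIndex=2
Op 3: F1 acks idx 2 -> match: F0=2 F1=2; commitIndex=2
Op 4: append 1 -> log_len=4
Op 5: F1 acks idx 4 -> match: F0=2 F1=4; commitIndex=4
Op 6: F1 acks idx 3 -> match: F0=2 F1=4; commitIndex=4
Op 7: F1 acks idx 4 -> match: F0=2 F1=4; commitIndex=4
Op 8: append 3 -> log_len=7
Op 9: F0 acks idx 2 -> match: F0=2 F1=4; commitIndex=4
Op 10: F0 acks idx 5 -> match: F0=5 F1=4; commitIndex=5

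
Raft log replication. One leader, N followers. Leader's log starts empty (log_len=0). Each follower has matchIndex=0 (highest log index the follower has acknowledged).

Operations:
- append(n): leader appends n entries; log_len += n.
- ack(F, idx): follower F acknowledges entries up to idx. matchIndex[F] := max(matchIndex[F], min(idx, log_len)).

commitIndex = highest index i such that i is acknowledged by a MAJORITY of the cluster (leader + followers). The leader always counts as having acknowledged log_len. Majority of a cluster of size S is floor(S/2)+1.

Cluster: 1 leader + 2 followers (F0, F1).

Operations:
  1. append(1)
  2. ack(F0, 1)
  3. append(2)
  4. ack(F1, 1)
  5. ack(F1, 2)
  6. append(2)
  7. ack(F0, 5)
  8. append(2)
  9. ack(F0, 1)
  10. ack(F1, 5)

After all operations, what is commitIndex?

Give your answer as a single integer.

Op 1: append 1 -> log_len=1
Op 2: F0 acks idx 1 -> match: F0=1 F1=0; commitIndex=1
Op 3: append 2 -> log_len=3
Op 4: F1 acks idx 1 -> match: F0=1 F1=1; commitIndex=1
Op 5: F1 acks idx 2 -> match: F0=1 F1=2; commitIndex=2
Op 6: append 2 -> log_len=5
Op 7: F0 acks idx 5 -> match: F0=5 F1=2; commitIndex=5
Op 8: append 2 -> log_len=7
Op 9: F0 acks idx 1 -> match: F0=5 F1=2; commitIndex=5
Op 10: F1 acks idx 5 -> match: F0=5 F1=5; commitIndex=5

Answer: 5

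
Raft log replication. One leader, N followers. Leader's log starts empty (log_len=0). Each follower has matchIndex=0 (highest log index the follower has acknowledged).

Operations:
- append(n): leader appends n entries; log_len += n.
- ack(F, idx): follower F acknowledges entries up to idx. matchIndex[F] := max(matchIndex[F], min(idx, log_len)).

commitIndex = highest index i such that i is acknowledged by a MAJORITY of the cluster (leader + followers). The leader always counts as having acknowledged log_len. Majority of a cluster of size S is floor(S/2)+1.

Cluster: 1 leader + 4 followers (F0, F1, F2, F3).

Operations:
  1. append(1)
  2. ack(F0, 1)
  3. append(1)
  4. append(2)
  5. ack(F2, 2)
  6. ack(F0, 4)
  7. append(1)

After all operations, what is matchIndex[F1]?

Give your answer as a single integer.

Answer: 0

Derivation:
Op 1: append 1 -> log_len=1
Op 2: F0 acks idx 1 -> match: F0=1 F1=0 F2=0 F3=0; commitIndex=0
Op 3: append 1 -> log_len=2
Op 4: append 2 -> log_len=4
Op 5: F2 acks idx 2 -> match: F0=1 F1=0 F2=2 F3=0; commitIndex=1
Op 6: F0 acks idx 4 -> match: F0=4 F1=0 F2=2 F3=0; commitIndex=2
Op 7: append 1 -> log_len=5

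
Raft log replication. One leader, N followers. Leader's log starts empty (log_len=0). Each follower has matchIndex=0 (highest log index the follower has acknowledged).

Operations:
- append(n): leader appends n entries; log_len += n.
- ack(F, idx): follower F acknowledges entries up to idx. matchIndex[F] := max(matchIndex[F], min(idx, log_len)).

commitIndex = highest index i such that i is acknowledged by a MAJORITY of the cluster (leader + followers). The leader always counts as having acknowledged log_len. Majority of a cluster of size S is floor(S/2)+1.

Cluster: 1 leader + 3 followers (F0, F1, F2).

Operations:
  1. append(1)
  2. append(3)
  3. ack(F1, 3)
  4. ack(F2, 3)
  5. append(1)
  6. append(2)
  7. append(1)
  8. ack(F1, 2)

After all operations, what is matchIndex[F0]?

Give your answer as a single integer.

Answer: 0

Derivation:
Op 1: append 1 -> log_len=1
Op 2: append 3 -> log_len=4
Op 3: F1 acks idx 3 -> match: F0=0 F1=3 F2=0; commitIndex=0
Op 4: F2 acks idx 3 -> match: F0=0 F1=3 F2=3; commitIndex=3
Op 5: append 1 -> log_len=5
Op 6: append 2 -> log_len=7
Op 7: append 1 -> log_len=8
Op 8: F1 acks idx 2 -> match: F0=0 F1=3 F2=3; commitIndex=3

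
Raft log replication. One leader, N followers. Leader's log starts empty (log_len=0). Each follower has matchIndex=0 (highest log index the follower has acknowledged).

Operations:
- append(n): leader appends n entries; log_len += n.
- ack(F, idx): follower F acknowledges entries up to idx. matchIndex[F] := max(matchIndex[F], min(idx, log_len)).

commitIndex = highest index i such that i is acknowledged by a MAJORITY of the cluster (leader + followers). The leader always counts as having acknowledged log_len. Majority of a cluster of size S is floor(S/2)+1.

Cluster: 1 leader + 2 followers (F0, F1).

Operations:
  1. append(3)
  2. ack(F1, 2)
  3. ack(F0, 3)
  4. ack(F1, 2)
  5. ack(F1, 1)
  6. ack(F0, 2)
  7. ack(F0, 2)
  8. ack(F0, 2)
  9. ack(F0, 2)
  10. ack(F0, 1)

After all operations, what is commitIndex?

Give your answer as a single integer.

Answer: 3

Derivation:
Op 1: append 3 -> log_len=3
Op 2: F1 acks idx 2 -> match: F0=0 F1=2; commitIndex=2
Op 3: F0 acks idx 3 -> match: F0=3 F1=2; commitIndex=3
Op 4: F1 acks idx 2 -> match: F0=3 F1=2; commitIndex=3
Op 5: F1 acks idx 1 -> match: F0=3 F1=2; commitIndex=3
Op 6: F0 acks idx 2 -> match: F0=3 F1=2; commitIndex=3
Op 7: F0 acks idx 2 -> match: F0=3 F1=2; commitIndex=3
Op 8: F0 acks idx 2 -> match: F0=3 F1=2; commitIndex=3
Op 9: F0 acks idx 2 -> match: F0=3 F1=2; commitIndex=3
Op 10: F0 acks idx 1 -> match: F0=3 F1=2; commitIndex=3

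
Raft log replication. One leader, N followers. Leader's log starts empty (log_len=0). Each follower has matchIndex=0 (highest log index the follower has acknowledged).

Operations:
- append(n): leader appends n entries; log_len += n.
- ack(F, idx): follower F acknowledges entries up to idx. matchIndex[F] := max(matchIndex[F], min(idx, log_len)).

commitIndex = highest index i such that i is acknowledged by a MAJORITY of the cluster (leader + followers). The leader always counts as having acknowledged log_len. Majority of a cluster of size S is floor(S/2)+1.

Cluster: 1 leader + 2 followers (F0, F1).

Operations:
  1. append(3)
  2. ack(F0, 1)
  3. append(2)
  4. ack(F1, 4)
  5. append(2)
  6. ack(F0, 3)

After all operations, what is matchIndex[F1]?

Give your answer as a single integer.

Op 1: append 3 -> log_len=3
Op 2: F0 acks idx 1 -> match: F0=1 F1=0; commitIndex=1
Op 3: append 2 -> log_len=5
Op 4: F1 acks idx 4 -> match: F0=1 F1=4; commitIndex=4
Op 5: append 2 -> log_len=7
Op 6: F0 acks idx 3 -> match: F0=3 F1=4; commitIndex=4

Answer: 4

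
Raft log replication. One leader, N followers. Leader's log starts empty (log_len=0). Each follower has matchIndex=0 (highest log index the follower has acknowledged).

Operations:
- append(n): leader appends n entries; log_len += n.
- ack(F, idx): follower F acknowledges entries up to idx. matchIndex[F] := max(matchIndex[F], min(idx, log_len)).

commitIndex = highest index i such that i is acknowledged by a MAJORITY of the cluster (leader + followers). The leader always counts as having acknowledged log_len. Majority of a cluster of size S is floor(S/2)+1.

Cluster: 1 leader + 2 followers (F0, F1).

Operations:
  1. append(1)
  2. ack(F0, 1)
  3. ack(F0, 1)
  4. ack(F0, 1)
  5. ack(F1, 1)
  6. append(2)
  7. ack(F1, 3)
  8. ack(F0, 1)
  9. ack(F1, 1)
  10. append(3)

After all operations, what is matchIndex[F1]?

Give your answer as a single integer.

Answer: 3

Derivation:
Op 1: append 1 -> log_len=1
Op 2: F0 acks idx 1 -> match: F0=1 F1=0; commitIndex=1
Op 3: F0 acks idx 1 -> match: F0=1 F1=0; commitIndex=1
Op 4: F0 acks idx 1 -> match: F0=1 F1=0; commitIndex=1
Op 5: F1 acks idx 1 -> match: F0=1 F1=1; commitIndex=1
Op 6: append 2 -> log_len=3
Op 7: F1 acks idx 3 -> match: F0=1 F1=3; commitIndex=3
Op 8: F0 acks idx 1 -> match: F0=1 F1=3; commitIndex=3
Op 9: F1 acks idx 1 -> match: F0=1 F1=3; commitIndex=3
Op 10: append 3 -> log_len=6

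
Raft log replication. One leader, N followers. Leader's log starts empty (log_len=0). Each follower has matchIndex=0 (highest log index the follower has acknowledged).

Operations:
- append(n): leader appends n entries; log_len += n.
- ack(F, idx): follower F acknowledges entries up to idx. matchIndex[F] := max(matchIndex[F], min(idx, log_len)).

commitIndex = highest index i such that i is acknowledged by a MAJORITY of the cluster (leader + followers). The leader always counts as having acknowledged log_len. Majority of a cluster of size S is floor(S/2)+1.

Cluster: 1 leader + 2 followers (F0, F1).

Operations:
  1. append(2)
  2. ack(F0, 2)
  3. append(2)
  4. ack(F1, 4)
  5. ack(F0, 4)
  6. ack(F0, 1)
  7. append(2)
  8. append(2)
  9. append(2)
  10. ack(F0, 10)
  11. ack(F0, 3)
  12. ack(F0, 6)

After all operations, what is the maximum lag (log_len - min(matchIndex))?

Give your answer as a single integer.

Answer: 6

Derivation:
Op 1: append 2 -> log_len=2
Op 2: F0 acks idx 2 -> match: F0=2 F1=0; commitIndex=2
Op 3: append 2 -> log_len=4
Op 4: F1 acks idx 4 -> match: F0=2 F1=4; commitIndex=4
Op 5: F0 acks idx 4 -> match: F0=4 F1=4; commitIndex=4
Op 6: F0 acks idx 1 -> match: F0=4 F1=4; commitIndex=4
Op 7: append 2 -> log_len=6
Op 8: append 2 -> log_len=8
Op 9: append 2 -> log_len=10
Op 10: F0 acks idx 10 -> match: F0=10 F1=4; commitIndex=10
Op 11: F0 acks idx 3 -> match: F0=10 F1=4; commitIndex=10
Op 12: F0 acks idx 6 -> match: F0=10 F1=4; commitIndex=10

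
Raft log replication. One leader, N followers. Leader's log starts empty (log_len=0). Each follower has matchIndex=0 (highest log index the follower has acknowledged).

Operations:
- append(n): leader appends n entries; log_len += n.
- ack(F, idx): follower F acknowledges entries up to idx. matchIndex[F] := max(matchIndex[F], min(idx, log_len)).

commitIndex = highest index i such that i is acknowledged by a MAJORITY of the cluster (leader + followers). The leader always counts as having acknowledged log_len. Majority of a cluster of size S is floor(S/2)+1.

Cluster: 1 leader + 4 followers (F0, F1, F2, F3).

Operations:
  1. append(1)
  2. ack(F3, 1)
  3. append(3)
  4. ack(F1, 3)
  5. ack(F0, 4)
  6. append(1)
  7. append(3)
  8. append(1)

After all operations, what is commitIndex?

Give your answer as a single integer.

Answer: 3

Derivation:
Op 1: append 1 -> log_len=1
Op 2: F3 acks idx 1 -> match: F0=0 F1=0 F2=0 F3=1; commitIndex=0
Op 3: append 3 -> log_len=4
Op 4: F1 acks idx 3 -> match: F0=0 F1=3 F2=0 F3=1; commitIndex=1
Op 5: F0 acks idx 4 -> match: F0=4 F1=3 F2=0 F3=1; commitIndex=3
Op 6: append 1 -> log_len=5
Op 7: append 3 -> log_len=8
Op 8: append 1 -> log_len=9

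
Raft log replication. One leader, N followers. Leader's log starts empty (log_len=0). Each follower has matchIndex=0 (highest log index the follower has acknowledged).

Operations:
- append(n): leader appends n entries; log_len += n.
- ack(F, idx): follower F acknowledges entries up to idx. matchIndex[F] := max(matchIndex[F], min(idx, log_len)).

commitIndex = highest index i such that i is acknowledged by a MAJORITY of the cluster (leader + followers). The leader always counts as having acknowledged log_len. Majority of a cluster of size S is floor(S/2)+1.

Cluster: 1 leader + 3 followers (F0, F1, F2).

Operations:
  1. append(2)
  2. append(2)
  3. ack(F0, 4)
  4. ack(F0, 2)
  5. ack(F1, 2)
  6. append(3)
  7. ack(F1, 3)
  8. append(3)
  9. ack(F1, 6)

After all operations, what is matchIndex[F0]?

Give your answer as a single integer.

Op 1: append 2 -> log_len=2
Op 2: append 2 -> log_len=4
Op 3: F0 acks idx 4 -> match: F0=4 F1=0 F2=0; commitIndex=0
Op 4: F0 acks idx 2 -> match: F0=4 F1=0 F2=0; commitIndex=0
Op 5: F1 acks idx 2 -> match: F0=4 F1=2 F2=0; commitIndex=2
Op 6: append 3 -> log_len=7
Op 7: F1 acks idx 3 -> match: F0=4 F1=3 F2=0; commitIndex=3
Op 8: append 3 -> log_len=10
Op 9: F1 acks idx 6 -> match: F0=4 F1=6 F2=0; commitIndex=4

Answer: 4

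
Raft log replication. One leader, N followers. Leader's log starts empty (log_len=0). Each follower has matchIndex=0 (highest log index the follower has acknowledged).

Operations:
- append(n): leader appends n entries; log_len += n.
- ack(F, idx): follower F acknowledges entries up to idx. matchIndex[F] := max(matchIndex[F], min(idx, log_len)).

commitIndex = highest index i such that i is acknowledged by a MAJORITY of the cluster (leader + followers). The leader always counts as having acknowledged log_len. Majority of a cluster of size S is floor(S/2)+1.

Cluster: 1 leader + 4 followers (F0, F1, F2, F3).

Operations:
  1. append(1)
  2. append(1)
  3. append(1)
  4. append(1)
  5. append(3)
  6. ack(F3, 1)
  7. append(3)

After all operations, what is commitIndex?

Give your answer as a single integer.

Answer: 0

Derivation:
Op 1: append 1 -> log_len=1
Op 2: append 1 -> log_len=2
Op 3: append 1 -> log_len=3
Op 4: append 1 -> log_len=4
Op 5: append 3 -> log_len=7
Op 6: F3 acks idx 1 -> match: F0=0 F1=0 F2=0 F3=1; commitIndex=0
Op 7: append 3 -> log_len=10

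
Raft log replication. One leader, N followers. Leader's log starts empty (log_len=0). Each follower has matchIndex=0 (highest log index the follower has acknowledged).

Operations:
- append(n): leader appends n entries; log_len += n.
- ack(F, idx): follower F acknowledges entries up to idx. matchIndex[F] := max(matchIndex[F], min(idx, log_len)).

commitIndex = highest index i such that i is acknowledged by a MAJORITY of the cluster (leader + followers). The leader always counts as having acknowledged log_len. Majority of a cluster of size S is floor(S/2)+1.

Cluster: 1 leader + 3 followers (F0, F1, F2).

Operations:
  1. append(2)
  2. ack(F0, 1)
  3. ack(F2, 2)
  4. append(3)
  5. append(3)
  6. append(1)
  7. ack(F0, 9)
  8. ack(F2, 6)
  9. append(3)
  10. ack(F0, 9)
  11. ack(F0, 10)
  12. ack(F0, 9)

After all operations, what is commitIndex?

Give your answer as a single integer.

Op 1: append 2 -> log_len=2
Op 2: F0 acks idx 1 -> match: F0=1 F1=0 F2=0; commitIndex=0
Op 3: F2 acks idx 2 -> match: F0=1 F1=0 F2=2; commitIndex=1
Op 4: append 3 -> log_len=5
Op 5: append 3 -> log_len=8
Op 6: append 1 -> log_len=9
Op 7: F0 acks idx 9 -> match: F0=9 F1=0 F2=2; commitIndex=2
Op 8: F2 acks idx 6 -> match: F0=9 F1=0 F2=6; commitIndex=6
Op 9: append 3 -> log_len=12
Op 10: F0 acks idx 9 -> match: F0=9 F1=0 F2=6; commitIndex=6
Op 11: F0 acks idx 10 -> match: F0=10 F1=0 F2=6; commitIndex=6
Op 12: F0 acks idx 9 -> match: F0=10 F1=0 F2=6; commitIndex=6

Answer: 6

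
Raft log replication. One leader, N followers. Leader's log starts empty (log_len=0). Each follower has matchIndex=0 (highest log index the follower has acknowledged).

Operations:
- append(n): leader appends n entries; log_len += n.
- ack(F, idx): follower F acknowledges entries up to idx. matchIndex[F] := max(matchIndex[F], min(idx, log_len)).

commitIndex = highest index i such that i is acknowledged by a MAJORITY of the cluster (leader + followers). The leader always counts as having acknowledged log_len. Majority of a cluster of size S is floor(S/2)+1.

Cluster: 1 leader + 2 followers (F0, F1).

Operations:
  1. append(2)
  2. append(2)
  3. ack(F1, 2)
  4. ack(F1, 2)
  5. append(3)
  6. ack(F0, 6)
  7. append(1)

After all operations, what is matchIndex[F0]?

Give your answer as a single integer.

Answer: 6

Derivation:
Op 1: append 2 -> log_len=2
Op 2: append 2 -> log_len=4
Op 3: F1 acks idx 2 -> match: F0=0 F1=2; commitIndex=2
Op 4: F1 acks idx 2 -> match: F0=0 F1=2; commitIndex=2
Op 5: append 3 -> log_len=7
Op 6: F0 acks idx 6 -> match: F0=6 F1=2; commitIndex=6
Op 7: append 1 -> log_len=8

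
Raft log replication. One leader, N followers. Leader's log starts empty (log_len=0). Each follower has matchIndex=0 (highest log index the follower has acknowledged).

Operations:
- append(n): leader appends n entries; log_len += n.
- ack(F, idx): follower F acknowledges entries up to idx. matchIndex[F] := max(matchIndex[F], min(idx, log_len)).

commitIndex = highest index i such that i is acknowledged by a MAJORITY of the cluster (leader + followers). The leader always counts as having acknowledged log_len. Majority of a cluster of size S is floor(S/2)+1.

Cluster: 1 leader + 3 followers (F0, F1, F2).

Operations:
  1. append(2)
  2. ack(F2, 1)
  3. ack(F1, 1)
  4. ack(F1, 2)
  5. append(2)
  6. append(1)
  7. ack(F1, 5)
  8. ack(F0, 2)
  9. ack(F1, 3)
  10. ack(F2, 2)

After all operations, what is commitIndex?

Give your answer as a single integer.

Op 1: append 2 -> log_len=2
Op 2: F2 acks idx 1 -> match: F0=0 F1=0 F2=1; commitIndex=0
Op 3: F1 acks idx 1 -> match: F0=0 F1=1 F2=1; commitIndex=1
Op 4: F1 acks idx 2 -> match: F0=0 F1=2 F2=1; commitIndex=1
Op 5: append 2 -> log_len=4
Op 6: append 1 -> log_len=5
Op 7: F1 acks idx 5 -> match: F0=0 F1=5 F2=1; commitIndex=1
Op 8: F0 acks idx 2 -> match: F0=2 F1=5 F2=1; commitIndex=2
Op 9: F1 acks idx 3 -> match: F0=2 F1=5 F2=1; commitIndex=2
Op 10: F2 acks idx 2 -> match: F0=2 F1=5 F2=2; commitIndex=2

Answer: 2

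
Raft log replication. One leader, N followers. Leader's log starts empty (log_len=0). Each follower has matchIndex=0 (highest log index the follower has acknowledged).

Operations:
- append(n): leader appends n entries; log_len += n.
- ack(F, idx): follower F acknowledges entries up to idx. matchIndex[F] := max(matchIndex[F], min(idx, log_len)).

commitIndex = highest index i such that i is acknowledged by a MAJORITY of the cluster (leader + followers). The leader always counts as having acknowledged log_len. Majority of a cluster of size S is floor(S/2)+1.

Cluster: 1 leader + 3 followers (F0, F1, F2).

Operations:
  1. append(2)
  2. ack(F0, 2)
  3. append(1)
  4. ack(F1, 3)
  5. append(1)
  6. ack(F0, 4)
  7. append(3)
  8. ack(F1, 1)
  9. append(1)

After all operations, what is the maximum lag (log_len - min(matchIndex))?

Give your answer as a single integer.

Op 1: append 2 -> log_len=2
Op 2: F0 acks idx 2 -> match: F0=2 F1=0 F2=0; commitIndex=0
Op 3: append 1 -> log_len=3
Op 4: F1 acks idx 3 -> match: F0=2 F1=3 F2=0; commitIndex=2
Op 5: append 1 -> log_len=4
Op 6: F0 acks idx 4 -> match: F0=4 F1=3 F2=0; commitIndex=3
Op 7: append 3 -> log_len=7
Op 8: F1 acks idx 1 -> match: F0=4 F1=3 F2=0; commitIndex=3
Op 9: append 1 -> log_len=8

Answer: 8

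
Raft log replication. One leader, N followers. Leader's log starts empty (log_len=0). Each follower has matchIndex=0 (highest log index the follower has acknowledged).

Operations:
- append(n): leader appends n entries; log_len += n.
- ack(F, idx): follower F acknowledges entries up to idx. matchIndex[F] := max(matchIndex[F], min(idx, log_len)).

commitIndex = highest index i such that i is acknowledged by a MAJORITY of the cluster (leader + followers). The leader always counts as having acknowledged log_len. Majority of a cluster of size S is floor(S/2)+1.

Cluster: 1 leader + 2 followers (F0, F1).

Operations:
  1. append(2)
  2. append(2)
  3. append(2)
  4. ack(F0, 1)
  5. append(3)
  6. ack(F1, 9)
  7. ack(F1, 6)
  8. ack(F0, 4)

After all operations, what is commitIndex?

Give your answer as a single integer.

Op 1: append 2 -> log_len=2
Op 2: append 2 -> log_len=4
Op 3: append 2 -> log_len=6
Op 4: F0 acks idx 1 -> match: F0=1 F1=0; commitIndex=1
Op 5: append 3 -> log_len=9
Op 6: F1 acks idx 9 -> match: F0=1 F1=9; commitIndex=9
Op 7: F1 acks idx 6 -> match: F0=1 F1=9; commitIndex=9
Op 8: F0 acks idx 4 -> match: F0=4 F1=9; commitIndex=9

Answer: 9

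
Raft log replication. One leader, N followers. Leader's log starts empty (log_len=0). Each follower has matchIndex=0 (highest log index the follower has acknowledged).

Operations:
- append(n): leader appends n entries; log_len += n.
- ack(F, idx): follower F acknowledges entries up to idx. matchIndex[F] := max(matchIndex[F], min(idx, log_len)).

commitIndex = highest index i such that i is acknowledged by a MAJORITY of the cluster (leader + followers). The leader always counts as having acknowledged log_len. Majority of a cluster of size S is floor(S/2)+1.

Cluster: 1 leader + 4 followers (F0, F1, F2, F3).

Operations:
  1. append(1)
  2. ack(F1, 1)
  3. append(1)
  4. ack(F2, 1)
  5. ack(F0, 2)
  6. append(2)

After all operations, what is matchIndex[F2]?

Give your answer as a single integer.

Answer: 1

Derivation:
Op 1: append 1 -> log_len=1
Op 2: F1 acks idx 1 -> match: F0=0 F1=1 F2=0 F3=0; commitIndex=0
Op 3: append 1 -> log_len=2
Op 4: F2 acks idx 1 -> match: F0=0 F1=1 F2=1 F3=0; commitIndex=1
Op 5: F0 acks idx 2 -> match: F0=2 F1=1 F2=1 F3=0; commitIndex=1
Op 6: append 2 -> log_len=4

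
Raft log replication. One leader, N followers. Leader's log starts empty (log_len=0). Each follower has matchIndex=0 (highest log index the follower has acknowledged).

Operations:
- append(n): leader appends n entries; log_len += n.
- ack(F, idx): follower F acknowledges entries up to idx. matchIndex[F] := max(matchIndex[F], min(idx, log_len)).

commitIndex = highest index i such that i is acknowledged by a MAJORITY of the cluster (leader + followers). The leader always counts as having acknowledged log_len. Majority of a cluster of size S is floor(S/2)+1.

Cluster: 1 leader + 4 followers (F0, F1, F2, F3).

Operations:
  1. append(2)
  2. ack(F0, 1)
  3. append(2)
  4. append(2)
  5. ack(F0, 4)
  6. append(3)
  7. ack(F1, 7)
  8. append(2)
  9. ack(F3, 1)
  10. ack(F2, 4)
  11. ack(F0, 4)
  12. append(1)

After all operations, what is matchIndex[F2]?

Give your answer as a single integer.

Answer: 4

Derivation:
Op 1: append 2 -> log_len=2
Op 2: F0 acks idx 1 -> match: F0=1 F1=0 F2=0 F3=0; commitIndex=0
Op 3: append 2 -> log_len=4
Op 4: append 2 -> log_len=6
Op 5: F0 acks idx 4 -> match: F0=4 F1=0 F2=0 F3=0; commitIndex=0
Op 6: append 3 -> log_len=9
Op 7: F1 acks idx 7 -> match: F0=4 F1=7 F2=0 F3=0; commitIndex=4
Op 8: append 2 -> log_len=11
Op 9: F3 acks idx 1 -> match: F0=4 F1=7 F2=0 F3=1; commitIndex=4
Op 10: F2 acks idx 4 -> match: F0=4 F1=7 F2=4 F3=1; commitIndex=4
Op 11: F0 acks idx 4 -> match: F0=4 F1=7 F2=4 F3=1; commitIndex=4
Op 12: append 1 -> log_len=12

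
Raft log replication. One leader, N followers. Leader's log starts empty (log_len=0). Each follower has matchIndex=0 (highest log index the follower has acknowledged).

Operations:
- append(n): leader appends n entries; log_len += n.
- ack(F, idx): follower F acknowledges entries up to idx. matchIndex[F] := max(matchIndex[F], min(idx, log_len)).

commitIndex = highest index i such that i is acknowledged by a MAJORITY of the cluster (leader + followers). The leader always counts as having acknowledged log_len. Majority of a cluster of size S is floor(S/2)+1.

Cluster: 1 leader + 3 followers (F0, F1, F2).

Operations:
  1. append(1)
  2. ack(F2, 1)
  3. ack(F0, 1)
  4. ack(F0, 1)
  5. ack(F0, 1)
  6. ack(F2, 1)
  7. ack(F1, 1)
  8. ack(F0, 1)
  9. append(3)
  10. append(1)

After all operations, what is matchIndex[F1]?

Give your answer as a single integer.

Op 1: append 1 -> log_len=1
Op 2: F2 acks idx 1 -> match: F0=0 F1=0 F2=1; commitIndex=0
Op 3: F0 acks idx 1 -> match: F0=1 F1=0 F2=1; commitIndex=1
Op 4: F0 acks idx 1 -> match: F0=1 F1=0 F2=1; commitIndex=1
Op 5: F0 acks idx 1 -> match: F0=1 F1=0 F2=1; commitIndex=1
Op 6: F2 acks idx 1 -> match: F0=1 F1=0 F2=1; commitIndex=1
Op 7: F1 acks idx 1 -> match: F0=1 F1=1 F2=1; commitIndex=1
Op 8: F0 acks idx 1 -> match: F0=1 F1=1 F2=1; commitIndex=1
Op 9: append 3 -> log_len=4
Op 10: append 1 -> log_len=5

Answer: 1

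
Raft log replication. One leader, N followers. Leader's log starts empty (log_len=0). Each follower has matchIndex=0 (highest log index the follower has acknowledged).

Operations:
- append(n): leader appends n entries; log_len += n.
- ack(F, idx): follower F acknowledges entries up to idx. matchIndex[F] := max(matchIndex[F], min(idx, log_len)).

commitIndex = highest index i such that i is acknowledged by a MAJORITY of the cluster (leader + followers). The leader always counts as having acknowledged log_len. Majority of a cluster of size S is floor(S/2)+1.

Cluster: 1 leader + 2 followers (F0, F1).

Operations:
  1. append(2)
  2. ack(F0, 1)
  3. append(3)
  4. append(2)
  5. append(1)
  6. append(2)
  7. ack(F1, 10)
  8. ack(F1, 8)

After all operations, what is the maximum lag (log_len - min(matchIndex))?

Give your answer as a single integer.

Op 1: append 2 -> log_len=2
Op 2: F0 acks idx 1 -> match: F0=1 F1=0; commitIndex=1
Op 3: append 3 -> log_len=5
Op 4: append 2 -> log_len=7
Op 5: append 1 -> log_len=8
Op 6: append 2 -> log_len=10
Op 7: F1 acks idx 10 -> match: F0=1 F1=10; commitIndex=10
Op 8: F1 acks idx 8 -> match: F0=1 F1=10; commitIndex=10

Answer: 9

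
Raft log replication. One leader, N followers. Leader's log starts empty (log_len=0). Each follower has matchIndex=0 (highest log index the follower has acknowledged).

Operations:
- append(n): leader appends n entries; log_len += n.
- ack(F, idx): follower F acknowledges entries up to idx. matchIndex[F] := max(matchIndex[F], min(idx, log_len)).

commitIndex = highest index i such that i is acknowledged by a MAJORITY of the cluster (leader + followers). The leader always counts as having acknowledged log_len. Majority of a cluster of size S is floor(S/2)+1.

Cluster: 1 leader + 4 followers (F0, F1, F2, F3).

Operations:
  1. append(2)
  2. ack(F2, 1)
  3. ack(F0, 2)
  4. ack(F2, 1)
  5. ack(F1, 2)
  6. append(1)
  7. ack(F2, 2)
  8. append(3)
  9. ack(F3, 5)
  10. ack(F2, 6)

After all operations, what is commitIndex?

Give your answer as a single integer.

Answer: 5

Derivation:
Op 1: append 2 -> log_len=2
Op 2: F2 acks idx 1 -> match: F0=0 F1=0 F2=1 F3=0; commitIndex=0
Op 3: F0 acks idx 2 -> match: F0=2 F1=0 F2=1 F3=0; commitIndex=1
Op 4: F2 acks idx 1 -> match: F0=2 F1=0 F2=1 F3=0; commitIndex=1
Op 5: F1 acks idx 2 -> match: F0=2 F1=2 F2=1 F3=0; commitIndex=2
Op 6: append 1 -> log_len=3
Op 7: F2 acks idx 2 -> match: F0=2 F1=2 F2=2 F3=0; commitIndex=2
Op 8: append 3 -> log_len=6
Op 9: F3 acks idx 5 -> match: F0=2 F1=2 F2=2 F3=5; commitIndex=2
Op 10: F2 acks idx 6 -> match: F0=2 F1=2 F2=6 F3=5; commitIndex=5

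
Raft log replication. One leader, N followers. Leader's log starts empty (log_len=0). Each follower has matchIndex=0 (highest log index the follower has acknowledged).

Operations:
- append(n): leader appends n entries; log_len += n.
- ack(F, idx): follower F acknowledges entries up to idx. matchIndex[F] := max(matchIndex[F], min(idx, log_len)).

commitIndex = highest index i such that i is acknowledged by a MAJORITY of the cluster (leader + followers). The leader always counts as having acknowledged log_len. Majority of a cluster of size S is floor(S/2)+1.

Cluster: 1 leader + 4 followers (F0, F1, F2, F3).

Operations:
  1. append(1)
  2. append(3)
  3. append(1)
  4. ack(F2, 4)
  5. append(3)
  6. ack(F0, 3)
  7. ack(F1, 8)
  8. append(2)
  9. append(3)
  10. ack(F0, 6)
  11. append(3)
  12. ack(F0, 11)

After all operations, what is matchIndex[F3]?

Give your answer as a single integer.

Answer: 0

Derivation:
Op 1: append 1 -> log_len=1
Op 2: append 3 -> log_len=4
Op 3: append 1 -> log_len=5
Op 4: F2 acks idx 4 -> match: F0=0 F1=0 F2=4 F3=0; commitIndex=0
Op 5: append 3 -> log_len=8
Op 6: F0 acks idx 3 -> match: F0=3 F1=0 F2=4 F3=0; commitIndex=3
Op 7: F1 acks idx 8 -> match: F0=3 F1=8 F2=4 F3=0; commitIndex=4
Op 8: append 2 -> log_len=10
Op 9: append 3 -> log_len=13
Op 10: F0 acks idx 6 -> match: F0=6 F1=8 F2=4 F3=0; commitIndex=6
Op 11: append 3 -> log_len=16
Op 12: F0 acks idx 11 -> match: F0=11 F1=8 F2=4 F3=0; commitIndex=8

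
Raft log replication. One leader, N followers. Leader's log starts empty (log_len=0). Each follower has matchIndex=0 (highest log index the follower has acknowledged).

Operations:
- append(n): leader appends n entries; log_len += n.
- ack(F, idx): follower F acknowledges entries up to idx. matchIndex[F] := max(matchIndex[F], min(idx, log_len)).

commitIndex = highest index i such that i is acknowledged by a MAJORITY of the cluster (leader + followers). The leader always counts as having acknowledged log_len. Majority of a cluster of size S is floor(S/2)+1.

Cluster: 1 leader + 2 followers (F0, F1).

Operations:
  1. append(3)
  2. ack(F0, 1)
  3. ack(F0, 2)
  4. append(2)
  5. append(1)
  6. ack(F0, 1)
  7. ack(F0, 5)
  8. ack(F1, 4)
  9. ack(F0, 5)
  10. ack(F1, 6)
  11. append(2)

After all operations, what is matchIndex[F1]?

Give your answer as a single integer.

Op 1: append 3 -> log_len=3
Op 2: F0 acks idx 1 -> match: F0=1 F1=0; commitIndex=1
Op 3: F0 acks idx 2 -> match: F0=2 F1=0; commitIndex=2
Op 4: append 2 -> log_len=5
Op 5: append 1 -> log_len=6
Op 6: F0 acks idx 1 -> match: F0=2 F1=0; commitIndex=2
Op 7: F0 acks idx 5 -> match: F0=5 F1=0; commitIndex=5
Op 8: F1 acks idx 4 -> match: F0=5 F1=4; commitIndex=5
Op 9: F0 acks idx 5 -> match: F0=5 F1=4; commitIndex=5
Op 10: F1 acks idx 6 -> match: F0=5 F1=6; commitIndex=6
Op 11: append 2 -> log_len=8

Answer: 6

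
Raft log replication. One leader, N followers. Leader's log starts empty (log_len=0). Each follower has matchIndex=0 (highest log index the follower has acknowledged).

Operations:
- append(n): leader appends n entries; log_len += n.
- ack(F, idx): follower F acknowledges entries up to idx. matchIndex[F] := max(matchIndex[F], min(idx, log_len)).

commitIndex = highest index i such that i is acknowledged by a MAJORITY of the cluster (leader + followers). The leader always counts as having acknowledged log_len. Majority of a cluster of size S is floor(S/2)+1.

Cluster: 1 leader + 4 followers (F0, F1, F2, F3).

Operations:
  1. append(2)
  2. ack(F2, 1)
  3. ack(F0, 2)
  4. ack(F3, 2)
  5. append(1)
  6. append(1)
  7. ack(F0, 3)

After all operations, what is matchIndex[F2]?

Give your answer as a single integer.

Answer: 1

Derivation:
Op 1: append 2 -> log_len=2
Op 2: F2 acks idx 1 -> match: F0=0 F1=0 F2=1 F3=0; commitIndex=0
Op 3: F0 acks idx 2 -> match: F0=2 F1=0 F2=1 F3=0; commitIndex=1
Op 4: F3 acks idx 2 -> match: F0=2 F1=0 F2=1 F3=2; commitIndex=2
Op 5: append 1 -> log_len=3
Op 6: append 1 -> log_len=4
Op 7: F0 acks idx 3 -> match: F0=3 F1=0 F2=1 F3=2; commitIndex=2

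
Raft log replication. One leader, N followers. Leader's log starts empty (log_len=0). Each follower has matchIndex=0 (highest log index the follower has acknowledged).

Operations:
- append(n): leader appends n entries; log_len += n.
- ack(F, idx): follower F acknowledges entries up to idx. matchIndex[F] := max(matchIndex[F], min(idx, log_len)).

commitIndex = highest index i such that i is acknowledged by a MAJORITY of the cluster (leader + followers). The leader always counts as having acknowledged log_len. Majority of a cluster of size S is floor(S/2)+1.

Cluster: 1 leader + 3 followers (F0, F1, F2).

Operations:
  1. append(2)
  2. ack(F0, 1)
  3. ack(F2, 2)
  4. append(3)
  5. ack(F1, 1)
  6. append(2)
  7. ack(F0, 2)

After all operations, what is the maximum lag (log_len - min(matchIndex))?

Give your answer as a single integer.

Answer: 6

Derivation:
Op 1: append 2 -> log_len=2
Op 2: F0 acks idx 1 -> match: F0=1 F1=0 F2=0; commitIndex=0
Op 3: F2 acks idx 2 -> match: F0=1 F1=0 F2=2; commitIndex=1
Op 4: append 3 -> log_len=5
Op 5: F1 acks idx 1 -> match: F0=1 F1=1 F2=2; commitIndex=1
Op 6: append 2 -> log_len=7
Op 7: F0 acks idx 2 -> match: F0=2 F1=1 F2=2; commitIndex=2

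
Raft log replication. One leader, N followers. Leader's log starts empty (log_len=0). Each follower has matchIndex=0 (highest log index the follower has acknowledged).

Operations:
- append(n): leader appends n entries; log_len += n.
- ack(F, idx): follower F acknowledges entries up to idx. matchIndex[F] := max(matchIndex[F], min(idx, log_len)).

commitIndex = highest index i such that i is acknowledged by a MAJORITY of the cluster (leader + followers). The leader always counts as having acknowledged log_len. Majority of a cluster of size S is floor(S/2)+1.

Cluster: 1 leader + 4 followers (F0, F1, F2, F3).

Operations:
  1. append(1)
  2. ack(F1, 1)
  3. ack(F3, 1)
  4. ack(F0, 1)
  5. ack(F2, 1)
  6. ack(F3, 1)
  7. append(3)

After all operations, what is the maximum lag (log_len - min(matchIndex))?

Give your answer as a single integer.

Answer: 3

Derivation:
Op 1: append 1 -> log_len=1
Op 2: F1 acks idx 1 -> match: F0=0 F1=1 F2=0 F3=0; commitIndex=0
Op 3: F3 acks idx 1 -> match: F0=0 F1=1 F2=0 F3=1; commitIndex=1
Op 4: F0 acks idx 1 -> match: F0=1 F1=1 F2=0 F3=1; commitIndex=1
Op 5: F2 acks idx 1 -> match: F0=1 F1=1 F2=1 F3=1; commitIndex=1
Op 6: F3 acks idx 1 -> match: F0=1 F1=1 F2=1 F3=1; commitIndex=1
Op 7: append 3 -> log_len=4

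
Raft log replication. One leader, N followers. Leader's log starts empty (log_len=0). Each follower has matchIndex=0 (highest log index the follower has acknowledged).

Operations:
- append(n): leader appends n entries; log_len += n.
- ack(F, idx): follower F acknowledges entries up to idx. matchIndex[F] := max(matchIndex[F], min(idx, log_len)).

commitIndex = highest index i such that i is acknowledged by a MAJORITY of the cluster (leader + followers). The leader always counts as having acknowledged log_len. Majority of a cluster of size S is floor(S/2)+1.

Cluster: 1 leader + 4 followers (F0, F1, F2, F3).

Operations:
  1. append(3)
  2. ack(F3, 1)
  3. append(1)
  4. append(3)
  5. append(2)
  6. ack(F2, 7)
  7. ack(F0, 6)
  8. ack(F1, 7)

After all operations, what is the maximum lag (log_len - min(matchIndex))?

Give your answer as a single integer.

Answer: 8

Derivation:
Op 1: append 3 -> log_len=3
Op 2: F3 acks idx 1 -> match: F0=0 F1=0 F2=0 F3=1; commitIndex=0
Op 3: append 1 -> log_len=4
Op 4: append 3 -> log_len=7
Op 5: append 2 -> log_len=9
Op 6: F2 acks idx 7 -> match: F0=0 F1=0 F2=7 F3=1; commitIndex=1
Op 7: F0 acks idx 6 -> match: F0=6 F1=0 F2=7 F3=1; commitIndex=6
Op 8: F1 acks idx 7 -> match: F0=6 F1=7 F2=7 F3=1; commitIndex=7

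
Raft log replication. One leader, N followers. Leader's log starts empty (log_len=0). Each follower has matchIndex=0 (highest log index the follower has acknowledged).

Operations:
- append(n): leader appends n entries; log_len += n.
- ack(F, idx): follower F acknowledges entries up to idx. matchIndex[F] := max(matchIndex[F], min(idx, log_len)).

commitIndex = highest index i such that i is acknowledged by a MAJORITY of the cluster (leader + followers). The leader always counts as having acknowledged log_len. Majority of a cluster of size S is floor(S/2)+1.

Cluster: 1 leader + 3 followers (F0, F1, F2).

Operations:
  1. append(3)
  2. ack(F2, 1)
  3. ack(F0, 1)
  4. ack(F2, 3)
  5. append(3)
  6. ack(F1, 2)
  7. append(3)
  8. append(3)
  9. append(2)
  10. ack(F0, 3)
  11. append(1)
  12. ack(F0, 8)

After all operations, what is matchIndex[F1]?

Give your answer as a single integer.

Answer: 2

Derivation:
Op 1: append 3 -> log_len=3
Op 2: F2 acks idx 1 -> match: F0=0 F1=0 F2=1; commitIndex=0
Op 3: F0 acks idx 1 -> match: F0=1 F1=0 F2=1; commitIndex=1
Op 4: F2 acks idx 3 -> match: F0=1 F1=0 F2=3; commitIndex=1
Op 5: append 3 -> log_len=6
Op 6: F1 acks idx 2 -> match: F0=1 F1=2 F2=3; commitIndex=2
Op 7: append 3 -> log_len=9
Op 8: append 3 -> log_len=12
Op 9: append 2 -> log_len=14
Op 10: F0 acks idx 3 -> match: F0=3 F1=2 F2=3; commitIndex=3
Op 11: append 1 -> log_len=15
Op 12: F0 acks idx 8 -> match: F0=8 F1=2 F2=3; commitIndex=3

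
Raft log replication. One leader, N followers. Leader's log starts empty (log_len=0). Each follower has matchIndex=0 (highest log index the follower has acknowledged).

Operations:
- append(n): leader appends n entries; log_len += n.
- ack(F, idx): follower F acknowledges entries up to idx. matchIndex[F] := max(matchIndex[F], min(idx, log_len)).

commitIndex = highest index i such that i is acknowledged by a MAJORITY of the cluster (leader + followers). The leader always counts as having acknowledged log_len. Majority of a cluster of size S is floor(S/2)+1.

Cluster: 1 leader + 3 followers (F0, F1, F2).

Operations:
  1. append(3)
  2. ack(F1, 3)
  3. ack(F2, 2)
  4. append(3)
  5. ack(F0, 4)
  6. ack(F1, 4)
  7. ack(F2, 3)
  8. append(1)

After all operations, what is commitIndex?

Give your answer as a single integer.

Op 1: append 3 -> log_len=3
Op 2: F1 acks idx 3 -> match: F0=0 F1=3 F2=0; commitIndex=0
Op 3: F2 acks idx 2 -> match: F0=0 F1=3 F2=2; commitIndex=2
Op 4: append 3 -> log_len=6
Op 5: F0 acks idx 4 -> match: F0=4 F1=3 F2=2; commitIndex=3
Op 6: F1 acks idx 4 -> match: F0=4 F1=4 F2=2; commitIndex=4
Op 7: F2 acks idx 3 -> match: F0=4 F1=4 F2=3; commitIndex=4
Op 8: append 1 -> log_len=7

Answer: 4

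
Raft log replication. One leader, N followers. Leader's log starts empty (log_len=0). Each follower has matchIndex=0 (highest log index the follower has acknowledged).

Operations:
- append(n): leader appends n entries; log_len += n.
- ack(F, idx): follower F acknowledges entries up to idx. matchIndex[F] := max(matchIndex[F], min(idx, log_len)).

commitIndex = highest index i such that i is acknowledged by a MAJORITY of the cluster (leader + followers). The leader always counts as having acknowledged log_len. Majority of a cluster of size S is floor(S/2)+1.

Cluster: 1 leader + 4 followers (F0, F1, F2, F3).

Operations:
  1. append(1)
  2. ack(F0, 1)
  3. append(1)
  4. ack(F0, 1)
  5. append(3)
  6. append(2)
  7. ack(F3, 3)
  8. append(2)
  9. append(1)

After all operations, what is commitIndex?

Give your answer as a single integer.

Answer: 1

Derivation:
Op 1: append 1 -> log_len=1
Op 2: F0 acks idx 1 -> match: F0=1 F1=0 F2=0 F3=0; commitIndex=0
Op 3: append 1 -> log_len=2
Op 4: F0 acks idx 1 -> match: F0=1 F1=0 F2=0 F3=0; commitIndex=0
Op 5: append 3 -> log_len=5
Op 6: append 2 -> log_len=7
Op 7: F3 acks idx 3 -> match: F0=1 F1=0 F2=0 F3=3; commitIndex=1
Op 8: append 2 -> log_len=9
Op 9: append 1 -> log_len=10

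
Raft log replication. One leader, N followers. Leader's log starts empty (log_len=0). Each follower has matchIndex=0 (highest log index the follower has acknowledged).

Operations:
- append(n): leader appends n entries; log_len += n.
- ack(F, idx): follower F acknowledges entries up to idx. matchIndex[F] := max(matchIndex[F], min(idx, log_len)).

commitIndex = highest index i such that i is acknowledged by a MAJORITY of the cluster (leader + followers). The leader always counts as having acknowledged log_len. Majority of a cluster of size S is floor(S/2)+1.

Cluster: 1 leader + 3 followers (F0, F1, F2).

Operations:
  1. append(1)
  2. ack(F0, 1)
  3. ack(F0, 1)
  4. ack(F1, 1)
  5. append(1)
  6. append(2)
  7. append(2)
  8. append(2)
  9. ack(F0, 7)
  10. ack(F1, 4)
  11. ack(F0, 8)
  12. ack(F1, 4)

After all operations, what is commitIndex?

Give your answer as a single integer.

Answer: 4

Derivation:
Op 1: append 1 -> log_len=1
Op 2: F0 acks idx 1 -> match: F0=1 F1=0 F2=0; commitIndex=0
Op 3: F0 acks idx 1 -> match: F0=1 F1=0 F2=0; commitIndex=0
Op 4: F1 acks idx 1 -> match: F0=1 F1=1 F2=0; commitIndex=1
Op 5: append 1 -> log_len=2
Op 6: append 2 -> log_len=4
Op 7: append 2 -> log_len=6
Op 8: append 2 -> log_len=8
Op 9: F0 acks idx 7 -> match: F0=7 F1=1 F2=0; commitIndex=1
Op 10: F1 acks idx 4 -> match: F0=7 F1=4 F2=0; commitIndex=4
Op 11: F0 acks idx 8 -> match: F0=8 F1=4 F2=0; commitIndex=4
Op 12: F1 acks idx 4 -> match: F0=8 F1=4 F2=0; commitIndex=4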